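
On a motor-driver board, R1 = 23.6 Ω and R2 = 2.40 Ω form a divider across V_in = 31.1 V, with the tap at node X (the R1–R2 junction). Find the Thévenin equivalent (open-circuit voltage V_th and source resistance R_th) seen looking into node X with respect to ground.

V_th is the unloaded tap voltage: V_in · R2/(R1+R2) = 31.1 × 0.09231 = 2.871 V.
Zeroing V_in shorts the top of R1 to ground, so R_th = R1 ‖ R2 = 2.178 Ω.

V_th ≈ 2.87 V, R_th ≈ 2.18 Ω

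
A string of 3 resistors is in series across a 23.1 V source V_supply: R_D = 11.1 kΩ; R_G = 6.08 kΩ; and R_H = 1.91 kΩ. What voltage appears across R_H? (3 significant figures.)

V ≈ 2.31 V

Series total: ΣR = 11.1 + 6.08 + 1.91 = 19.09 kΩ.
Voltage divider: V = V_supply · (1.910 / 19.09) = 23.1 × 0.1001 = 2.311 V.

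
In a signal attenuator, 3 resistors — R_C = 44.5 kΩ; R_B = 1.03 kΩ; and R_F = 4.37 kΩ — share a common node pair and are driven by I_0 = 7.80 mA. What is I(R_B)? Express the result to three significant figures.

I ≈ 6.20 mA

Total conductance ΣG = 1/44.5 + 1/1.03 + 1/4.37 = 1.222 (units of 1/kΩ).
R_B takes the fraction G_k/ΣG = 0.9709/1.222 = 0.7944, so I = 7.80 × 0.7944 = 6.196 mA.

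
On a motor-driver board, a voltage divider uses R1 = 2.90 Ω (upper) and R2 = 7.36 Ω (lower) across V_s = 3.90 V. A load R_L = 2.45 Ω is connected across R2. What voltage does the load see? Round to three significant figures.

The load sits in parallel with R2, giving an effective lower resistance R2' = R2·R_L/(R2+R_L) = 1.838 Ω.
Voltage divider with the loaded lower leg: V_out = 3.90 × 1.838/(2.90 + 1.838) = 3.90 × 0.3879 = 1.513 V.

V_out ≈ 1.51 V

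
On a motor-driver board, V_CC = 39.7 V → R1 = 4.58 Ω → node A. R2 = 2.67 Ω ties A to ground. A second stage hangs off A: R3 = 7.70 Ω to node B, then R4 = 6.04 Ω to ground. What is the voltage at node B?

V_B ≈ 5.72 V

The second stage (R3 + R4 = 13.74 Ω) loads node A in parallel with R2.
R2 ‖ (R3+R4) = 2.236 Ω.
First divider: V_A = V_CC · 2.236/(4.58 + 2.236) = 13.02 V.
Then the unloaded second divider: V_B = V_A × R4/(R3+R4) = 13.02 × 0.4396 = 5.724 V.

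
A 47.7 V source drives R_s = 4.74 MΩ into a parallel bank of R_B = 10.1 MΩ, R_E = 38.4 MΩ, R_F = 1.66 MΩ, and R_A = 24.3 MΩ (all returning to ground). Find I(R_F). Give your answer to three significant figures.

I ≈ 6.19 µA

Parallel bank: R_p = 1/(1/10.1 + 1/38.4 + 1/1.66 + 1/24.3) = 1.301 MΩ.
Node voltage V_A = V_CC · R_p/(R_s + R_p) = 47.7 × 0.2154 = 10.27 V.
Branch current I = V_A/R_F = 10.27/1.66 = 6.189 µA.
(Check via current divider: I_total = 7.896 µA; share G_k/ΣG = 0.7838 → same result.)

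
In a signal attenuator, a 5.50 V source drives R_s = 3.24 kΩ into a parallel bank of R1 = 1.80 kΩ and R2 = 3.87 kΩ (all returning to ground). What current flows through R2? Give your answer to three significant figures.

I ≈ 0.391 mA

Parallel bank: R_p = 1/(1/1.80 + 1/3.87) = 1.229 kΩ.
Node voltage V_A = V_DC · R_p/(R_s + R_p) = 5.50 × 0.2749 = 1.512 V.
I(R2) = V_A / R2 = 1.512/3.87 = 0.3907 mA.
(Equivalently: I_total = 1.231 mA, then current-divider fraction G_k/ΣG = 0.3175.)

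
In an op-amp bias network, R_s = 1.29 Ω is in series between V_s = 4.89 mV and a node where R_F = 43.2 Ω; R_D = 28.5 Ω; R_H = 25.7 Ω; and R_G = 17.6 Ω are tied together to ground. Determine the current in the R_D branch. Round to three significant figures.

I ≈ 0.143 mA

Combine the parallel branches: R_p = (1/43.2 + 1/28.5 + 1/25.7 + 1/17.6)⁻¹ = 6.495 Ω.
Node voltage V_A = V_s · R_p/(R_s + R_p) = 4.89 × 0.8343 = 4.080 mV.
Branch current I = V_A/R_D = 4.080/28.5 = 0.1431 mA.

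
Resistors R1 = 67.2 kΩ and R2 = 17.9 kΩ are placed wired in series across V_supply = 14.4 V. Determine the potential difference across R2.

ΣR = 67.2 + 17.9 = 85.10 kΩ.
Voltage divider: V = V_supply · (17.90 / 85.10) = 14.4 × 0.2103 = 3.029 V.

V ≈ 3.03 V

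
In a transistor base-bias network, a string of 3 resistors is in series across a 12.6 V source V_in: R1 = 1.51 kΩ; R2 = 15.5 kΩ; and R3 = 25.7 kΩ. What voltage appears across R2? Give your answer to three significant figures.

V ≈ 4.57 V

Total series resistance ΣR = 1.51 + 15.5 + 25.7 = 42.71 kΩ.
V = V_in · R/ΣR = 12.6 × 0.3629 = 4.573 V.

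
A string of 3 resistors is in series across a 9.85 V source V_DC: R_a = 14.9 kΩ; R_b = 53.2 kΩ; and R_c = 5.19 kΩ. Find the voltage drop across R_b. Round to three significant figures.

Total series resistance ΣR = 14.9 + 53.2 + 5.19 = 73.29 kΩ.
V = V_DC · R/ΣR = 9.85 × 0.7259 = 7.150 V.

V ≈ 7.15 V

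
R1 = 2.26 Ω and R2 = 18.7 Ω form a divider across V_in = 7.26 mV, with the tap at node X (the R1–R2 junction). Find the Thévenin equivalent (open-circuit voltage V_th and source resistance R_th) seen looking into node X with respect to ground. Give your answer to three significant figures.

With X open, the divider is unloaded: V_th = 7.26 × 18.7/20.96 = 6.477 mV.
Looking into X with the source shorted: R_th = R1·R2/(R1+R2) = 2.260 × 18.7/20.96 = 2.016 Ω.

V_th ≈ 6.48 mV, R_th ≈ 2.02 Ω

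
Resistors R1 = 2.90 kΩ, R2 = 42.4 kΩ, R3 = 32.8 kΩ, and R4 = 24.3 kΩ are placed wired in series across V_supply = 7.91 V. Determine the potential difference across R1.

Total series resistance ΣR = 2.90 + 42.4 + 32.8 + 24.3 = 102.4 kΩ.
By the voltage-divider rule, V = 7.91 × 2.900/102.4 = 0.2240 V.

V ≈ 0.224 V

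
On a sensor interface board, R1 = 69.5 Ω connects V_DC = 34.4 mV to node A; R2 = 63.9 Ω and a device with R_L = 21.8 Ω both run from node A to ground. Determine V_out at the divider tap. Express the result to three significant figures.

V_out ≈ 6.52 mV

The load sits in parallel with R2, giving an effective lower resistance R2' = R2·R_L/(R2+R_L) = 16.25 Ω.
Voltage divider with the loaded lower leg: V_out = 34.4 × 16.25/(69.5 + 16.25) = 34.4 × 0.1895 = 6.520 mV.
(Unloaded it would be 16.5 mV; the load pulls it down.)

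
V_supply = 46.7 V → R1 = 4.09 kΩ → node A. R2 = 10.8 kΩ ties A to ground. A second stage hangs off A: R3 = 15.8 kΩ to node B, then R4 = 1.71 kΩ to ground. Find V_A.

Looking into the second stage from A: R3 + R4 = 17.51 kΩ appears in parallel with R2.
R2 ‖ (R3+R4) = 6.680 kΩ.
V_A = 46.7 × 6.680/(4.09 + 6.680) = 28.97 V.

V_A ≈ 29.0 V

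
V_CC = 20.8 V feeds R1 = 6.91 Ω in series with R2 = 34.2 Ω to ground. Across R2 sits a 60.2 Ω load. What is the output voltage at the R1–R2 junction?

The load sits in parallel with R2, giving an effective lower resistance R2' = R2·R_L/(R2+R_L) = 21.81 Ω.
Then V_out = V_CC · R2'/(R1 + R2') = 20.8 × 21.81/28.72 = 15.80 V.

V_out ≈ 15.8 V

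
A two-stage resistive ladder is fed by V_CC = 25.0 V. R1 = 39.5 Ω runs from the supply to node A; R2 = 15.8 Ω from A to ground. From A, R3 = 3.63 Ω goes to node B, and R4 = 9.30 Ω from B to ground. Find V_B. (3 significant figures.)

V_B ≈ 2.74 V

Looking into the second stage from A: R3 + R4 = 12.93 Ω appears in parallel with R2.
R2 ‖ (R3+R4) = 7.111 Ω.
V_A = 25.0 × 7.111/(39.5 + 7.111) = 3.814 V.
Stage 2 is unloaded, so V_B = V_A · R4/(R3+R4) = 3.814 × 9.30/12.93 = 2.743 V.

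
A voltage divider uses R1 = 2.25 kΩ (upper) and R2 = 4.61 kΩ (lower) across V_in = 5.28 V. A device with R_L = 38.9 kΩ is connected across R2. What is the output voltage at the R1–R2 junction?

V_out ≈ 3.42 V

R2 ‖ R_L = (4.61 × 38.9)/(4.61 + 38.9) = 4.122 kΩ.
Then V_out = V_in · R2'/(R1 + R2') = 5.28 × 4.122/6.372 = 3.415 V.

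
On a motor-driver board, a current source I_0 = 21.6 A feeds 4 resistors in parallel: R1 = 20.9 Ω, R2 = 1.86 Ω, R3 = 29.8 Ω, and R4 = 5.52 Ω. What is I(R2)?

I ≈ 14.5 A

ΣG = 1/20.9 + 1/1.86 + 1/29.8 + 1/5.52 = 0.8002.
R2 takes the fraction G_k/ΣG = 0.5376/0.8002 = 0.6719, so I = 21.6 × 0.6719 = 14.51 A.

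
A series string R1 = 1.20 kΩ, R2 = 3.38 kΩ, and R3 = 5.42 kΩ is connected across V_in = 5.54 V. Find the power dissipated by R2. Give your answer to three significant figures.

ΣR = 10.00 kΩ → I = 5.54/10.00 = 0.5540 mA.
V(R2) = I·R = 1.873 V; P = V·I = 1.873 × 0.5540 = 1.037 mW.

P ≈ 1.04 mW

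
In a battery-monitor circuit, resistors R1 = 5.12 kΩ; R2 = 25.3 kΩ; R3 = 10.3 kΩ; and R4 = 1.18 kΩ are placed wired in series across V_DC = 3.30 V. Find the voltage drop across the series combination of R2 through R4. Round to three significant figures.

ΣR = 5.12 + 25.3 + 10.3 + 1.18 = 41.90 kΩ.
R_{R2..R4} = 25.3 + 10.3 + 1.18 = 36.78 kΩ.
V = V_DC · R/ΣR = 3.30 × 0.8778 = 2.897 V.

V ≈ 2.90 V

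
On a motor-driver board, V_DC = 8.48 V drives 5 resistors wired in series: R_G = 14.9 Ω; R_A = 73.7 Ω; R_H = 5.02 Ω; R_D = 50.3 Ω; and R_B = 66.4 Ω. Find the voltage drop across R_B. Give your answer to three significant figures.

ΣR = 14.9 + 73.7 + 5.02 + 50.3 + 66.4 = 210.3 Ω.
Voltage divider: V = V_DC · (66.40 / 210.3) = 8.48 × 0.3157 = 2.677 V.

V ≈ 2.68 V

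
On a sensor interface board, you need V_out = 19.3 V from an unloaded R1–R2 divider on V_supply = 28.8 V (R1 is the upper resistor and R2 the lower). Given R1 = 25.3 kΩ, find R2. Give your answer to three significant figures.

Required fraction k = V_out/V_supply = 0.6701.
So R2 = R1 · V_out/(V_supply − V_out) = 25.3 × 19.3/(28.8 − 19.3) = 25.3 × 2.032 = 51.40 kΩ.

R2 ≈ 51.4 kΩ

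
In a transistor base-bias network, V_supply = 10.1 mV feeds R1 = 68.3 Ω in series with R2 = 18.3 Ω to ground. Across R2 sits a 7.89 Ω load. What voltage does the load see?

V_out ≈ 0.754 mV

The load sits in parallel with R2, giving an effective lower resistance R2' = R2·R_L/(R2+R_L) = 5.513 Ω.
Voltage divider with the loaded lower leg: V_out = 10.1 × 5.513/(68.3 + 5.513) = 10.1 × 0.07469 = 0.7544 mV.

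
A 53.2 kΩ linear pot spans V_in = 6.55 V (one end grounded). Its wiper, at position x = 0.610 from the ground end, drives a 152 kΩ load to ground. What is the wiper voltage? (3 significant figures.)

V_out ≈ 3.69 V

Split the track: R_lower = x·R_p = 32.45 kΩ, R_upper = (1−x)·R_p = 20.75 kΩ.
(x·R_p) ‖ R_L = 26.74 kΩ.
Loaded-divider output: V_out = 6.55 × 0.5631 = 3.688 V.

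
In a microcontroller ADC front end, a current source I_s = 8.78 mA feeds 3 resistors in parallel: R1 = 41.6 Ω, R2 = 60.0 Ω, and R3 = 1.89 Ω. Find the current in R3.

Total conductance ΣG = 1/41.6 + 1/60.0 + 1/1.89 = 0.5698 (units of 1/Ω).
By the current-divider rule, I = I_s · G_k/ΣG = 8.78 × 0.9286 = 8.153 mA.

I ≈ 8.15 mA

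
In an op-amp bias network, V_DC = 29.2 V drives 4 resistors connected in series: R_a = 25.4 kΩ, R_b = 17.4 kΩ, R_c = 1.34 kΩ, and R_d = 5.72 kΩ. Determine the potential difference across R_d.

Total series resistance ΣR = 25.4 + 17.4 + 1.34 + 5.72 = 49.86 kΩ.
Voltage divider: V = V_DC · (5.720 / 49.86) = 29.2 × 0.1147 = 3.350 V.

V ≈ 3.35 V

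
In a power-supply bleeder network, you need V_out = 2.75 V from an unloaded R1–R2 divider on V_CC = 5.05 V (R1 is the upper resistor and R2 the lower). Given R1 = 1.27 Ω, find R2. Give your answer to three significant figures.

The divider ratio is R2/(R1+R2) = 2.75/5.05 = 0.5446.
So R2 = R1 · V_out/(V_CC − V_out) = 1.27 × 2.75/(5.05 − 2.75) = 1.27 × 1.196 = 1.518 Ω.

R2 ≈ 1.52 Ω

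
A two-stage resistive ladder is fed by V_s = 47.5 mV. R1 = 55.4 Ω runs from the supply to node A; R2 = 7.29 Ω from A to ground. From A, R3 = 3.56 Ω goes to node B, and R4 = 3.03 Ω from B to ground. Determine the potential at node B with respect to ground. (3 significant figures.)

V_B ≈ 1.28 mV

Looking into the second stage from A: R3 + R4 = 6.590 Ω appears in parallel with R2.
Effective lower resistance at A: R2 ‖ 6.590 = 3.461 Ω.
So V_A = 47.5 × 0.05880 = 2.793 mV.
Then the unloaded second divider: V_B = V_A × R4/(R3+R4) = 2.793 × 0.4598 = 1.284 mV.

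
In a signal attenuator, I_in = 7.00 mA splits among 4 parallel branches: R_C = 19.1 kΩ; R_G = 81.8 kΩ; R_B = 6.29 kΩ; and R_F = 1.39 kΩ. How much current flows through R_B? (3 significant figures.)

I ≈ 1.18 mA

Conductances: ΣG = 1/19.1 + 1/81.8 + 1/6.29 + 1/1.39 = 0.9430 (1/kΩ).
R_B takes the fraction G_k/ΣG = 0.1590/0.9430 = 0.1686, so I = 7.00 × 0.1686 = 1.180 mA.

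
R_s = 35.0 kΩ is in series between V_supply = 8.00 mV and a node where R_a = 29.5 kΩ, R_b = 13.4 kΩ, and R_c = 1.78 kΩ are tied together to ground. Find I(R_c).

Combine the parallel branches: R_p = (1/29.5 + 1/13.4 + 1/1.78)⁻¹ = 1.492 kΩ.
V_A by voltage divider: V_A = 8.00 × 1.492/(35.0 + 1.492) = 0.3270 mV.
Branch current I = V_A/R_c = 0.3270/1.78 = 0.1837 µA.

I ≈ 0.184 µA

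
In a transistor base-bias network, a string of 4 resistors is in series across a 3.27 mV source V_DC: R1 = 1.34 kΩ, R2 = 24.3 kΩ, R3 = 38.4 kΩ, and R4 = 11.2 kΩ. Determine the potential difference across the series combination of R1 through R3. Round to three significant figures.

ΣR = 1.34 + 24.3 + 38.4 + 11.2 = 75.24 kΩ.
R_{R1..R3} = 1.34 + 24.3 + 38.4 = 64.04 kΩ.
Voltage divider: V = V_DC · (64.04 / 75.24) = 3.27 × 0.8511 = 2.783 mV.

V ≈ 2.78 mV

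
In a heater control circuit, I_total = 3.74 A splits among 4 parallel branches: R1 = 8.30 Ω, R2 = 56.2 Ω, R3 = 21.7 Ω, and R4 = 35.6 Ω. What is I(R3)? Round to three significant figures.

I ≈ 0.811 A

Conductances: ΣG = 1/8.30 + 1/56.2 + 1/21.7 + 1/35.6 = 0.2124 (1/Ω).
Current divider: I(R3) = I_total · G_k/ΣG = 3.74 × (0.04608/0.2124) = 3.74 × 0.2169 = 0.8113 A.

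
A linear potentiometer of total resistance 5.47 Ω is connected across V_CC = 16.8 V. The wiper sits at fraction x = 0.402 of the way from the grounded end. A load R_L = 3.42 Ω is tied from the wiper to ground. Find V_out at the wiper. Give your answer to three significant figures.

Lower segment x·R_p = 2.199 Ω; upper segment (1−x)·R_p = 3.271 Ω.
R_L loads the lower segment: effective lower R = 1.338 Ω.
V_out = 16.8 × 1.338/(3.271 + 1.338) = 4.878 V.
(Unloaded: V_out = x·V_CC = 6.75 V.)

V_out ≈ 4.88 V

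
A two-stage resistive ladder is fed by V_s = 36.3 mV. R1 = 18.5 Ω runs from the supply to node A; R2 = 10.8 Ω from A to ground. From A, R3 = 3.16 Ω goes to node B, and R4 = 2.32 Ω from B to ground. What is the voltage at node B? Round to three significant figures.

V_B ≈ 2.52 mV

Node A sees R2 in parallel with the series input of stage 2, R3 + R4 = 5.480 Ω.
R2 ‖ (R3+R4) = 3.635 Ω.
First divider: V_A = V_s · 3.635/(18.5 + 3.635) = 5.962 mV.
Stage 2 is unloaded, so V_B = V_A · R4/(R3+R4) = 5.962 × 2.32/5.480 = 2.524 mV.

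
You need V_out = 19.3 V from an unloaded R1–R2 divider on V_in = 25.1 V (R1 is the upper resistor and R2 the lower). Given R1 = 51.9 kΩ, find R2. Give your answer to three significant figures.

The divider ratio is R2/(R1+R2) = 19.3/25.1 = 0.7689.
Rearranging, R2 = R1·k/(1−k) = 51.9 × 3.328 = 172.7 kΩ.

R2 ≈ 173 kΩ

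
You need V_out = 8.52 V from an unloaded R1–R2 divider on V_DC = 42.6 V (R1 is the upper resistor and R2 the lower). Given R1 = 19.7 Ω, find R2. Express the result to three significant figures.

R2 ≈ 4.92 Ω

V_out/V_DC = R2/(R1+R2) = 0.2000.
So R2 = R1 · V_out/(V_DC − V_out) = 19.7 × 8.52/(42.6 − 8.52) = 19.7 × 0.2500 = 4.925 Ω.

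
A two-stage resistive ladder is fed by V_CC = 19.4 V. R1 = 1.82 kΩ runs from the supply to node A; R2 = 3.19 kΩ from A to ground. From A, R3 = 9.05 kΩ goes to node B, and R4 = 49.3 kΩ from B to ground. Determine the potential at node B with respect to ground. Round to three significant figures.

V_B ≈ 10.2 V

Looking into the second stage from A: R3 + R4 = 58.35 kΩ appears in parallel with R2.
Effective lower resistance at A: R2 ‖ 58.35 = 3.025 kΩ.
V_A = 19.4 × 3.025/(1.82 + 3.025) = 12.11 V.
Stage 2 is unloaded, so V_B = V_A · R4/(R3+R4) = 12.11 × 49.3/58.35 = 10.23 V.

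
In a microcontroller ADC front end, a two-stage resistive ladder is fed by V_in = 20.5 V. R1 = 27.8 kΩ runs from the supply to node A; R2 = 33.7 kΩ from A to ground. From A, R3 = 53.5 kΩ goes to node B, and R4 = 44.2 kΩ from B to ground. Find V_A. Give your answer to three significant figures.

V_A ≈ 9.72 V

Looking into the second stage from A: R3 + R4 = 97.70 kΩ appears in parallel with R2.
R2 ‖ (R3+R4) = 25.06 kΩ.
First divider: V_A = V_in · 25.06/(27.8 + 25.06) = 9.718 V.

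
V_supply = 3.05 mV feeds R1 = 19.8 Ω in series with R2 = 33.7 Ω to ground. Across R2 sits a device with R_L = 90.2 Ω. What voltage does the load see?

R2 ‖ R_L = (33.7 × 90.2)/(33.7 + 90.2) = 24.53 Ω.
Voltage divider with the loaded lower leg: V_out = 3.05 × 24.53/(19.8 + 24.53) = 3.05 × 0.5534 = 1.688 mV.
(Unloaded it would be 1.92 mV; the load pulls it down.)

V_out ≈ 1.69 mV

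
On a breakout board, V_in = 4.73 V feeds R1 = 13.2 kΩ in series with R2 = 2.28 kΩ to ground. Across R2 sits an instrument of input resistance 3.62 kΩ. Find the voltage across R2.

V_out ≈ 0.453 V

The load sits in parallel with R2, giving an effective lower resistance R2' = R2·R_L/(R2+R_L) = 1.399 kΩ.
Voltage divider with the loaded lower leg: V_out = 4.73 × 1.399/(13.2 + 1.399) = 4.73 × 0.09582 = 0.4532 V.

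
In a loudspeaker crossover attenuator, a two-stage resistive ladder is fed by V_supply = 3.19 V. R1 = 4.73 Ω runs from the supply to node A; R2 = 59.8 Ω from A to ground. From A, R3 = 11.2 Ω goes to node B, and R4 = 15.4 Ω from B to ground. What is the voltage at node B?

The second stage (R3 + R4 = 26.60 Ω) loads node A in parallel with R2.
Effective lower resistance at A: R2 ‖ 26.60 = 18.41 Ω.
First divider: V_A = V_supply · 18.41/(4.73 + 18.41) = 2.538 V.
Stage 2 is unloaded, so V_B = V_A · R4/(R3+R4) = 2.538 × 15.4/26.60 = 1.469 V.

V_B ≈ 1.47 V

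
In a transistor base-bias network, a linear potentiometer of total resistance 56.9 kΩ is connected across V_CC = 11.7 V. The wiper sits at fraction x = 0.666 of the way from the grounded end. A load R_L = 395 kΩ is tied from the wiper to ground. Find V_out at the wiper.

Lower segment x·R_p = 37.90 kΩ; upper segment (1−x)·R_p = 19.00 kΩ.
(x·R_p) ‖ R_L = 34.58 kΩ.
Then V_out = V_CC · 34.58/(19.00 + 34.58) = 7.550 V.

V_out ≈ 7.55 V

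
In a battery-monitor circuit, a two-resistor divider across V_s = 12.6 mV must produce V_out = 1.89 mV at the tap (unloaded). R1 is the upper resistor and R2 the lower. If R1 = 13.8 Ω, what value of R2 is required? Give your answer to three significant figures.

R2 ≈ 2.44 Ω

V_out/V_s = R2/(R1+R2) = 0.1500.
So R2 = R1 · V_out/(V_s − V_out) = 13.8 × 1.89/(12.6 − 1.89) = 13.8 × 0.1765 = 2.435 Ω.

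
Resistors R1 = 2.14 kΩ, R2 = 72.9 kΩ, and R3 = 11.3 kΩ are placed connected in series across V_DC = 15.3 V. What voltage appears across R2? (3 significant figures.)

V ≈ 12.9 V

ΣR = 2.14 + 72.9 + 11.3 = 86.34 kΩ.
V = V_DC · R/ΣR = 15.3 × 0.8443 = 12.92 V.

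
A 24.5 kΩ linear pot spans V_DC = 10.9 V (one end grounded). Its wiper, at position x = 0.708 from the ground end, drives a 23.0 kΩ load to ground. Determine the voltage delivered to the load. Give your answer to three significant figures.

V_out ≈ 6.32 V

Split the track: R_lower = x·R_p = 17.35 kΩ, R_upper = (1−x)·R_p = 7.154 kΩ.
Lower segment in parallel with the load: 17.35 ‖ 23.0 = 9.888 kΩ.
V_out = 10.9 × 9.888/(7.154 + 9.888) = 6.324 V.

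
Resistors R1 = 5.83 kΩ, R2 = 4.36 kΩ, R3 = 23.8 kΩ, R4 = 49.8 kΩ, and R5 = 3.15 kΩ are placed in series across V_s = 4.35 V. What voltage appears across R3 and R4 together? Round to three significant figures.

V ≈ 3.68 V

Total series resistance ΣR = 5.83 + 4.36 + 23.8 + 49.8 + 3.15 = 86.94 kΩ.
R_{R3..R4} = 23.8 + 49.8 = 73.60 kΩ.
By the voltage-divider rule, V = 4.35 × 73.60/86.94 = 3.683 V.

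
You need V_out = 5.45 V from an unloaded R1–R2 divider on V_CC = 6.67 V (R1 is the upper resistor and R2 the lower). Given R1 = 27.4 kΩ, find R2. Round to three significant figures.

R2 ≈ 122 kΩ

The divider ratio is R2/(R1+R2) = 5.45/6.67 = 0.8171.
So R2 = R1 · V_out/(V_CC − V_out) = 27.4 × 5.45/(6.67 − 5.45) = 27.4 × 4.467 = 122.4 kΩ.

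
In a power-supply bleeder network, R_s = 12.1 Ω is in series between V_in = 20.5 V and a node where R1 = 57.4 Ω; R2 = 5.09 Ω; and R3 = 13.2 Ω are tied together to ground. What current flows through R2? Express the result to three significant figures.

Equivalent of the parallel group: R_p = 3.453 Ω.
V_A = 20.5 × 3.453/15.55 = 4.551 V.
Branch current I = V_A/R2 = 4.551/5.09 = 0.8941 A.
(Check via current divider: I_total = 1.318 A; share G_k/ΣG = 0.6783 → same result.)

I ≈ 0.894 A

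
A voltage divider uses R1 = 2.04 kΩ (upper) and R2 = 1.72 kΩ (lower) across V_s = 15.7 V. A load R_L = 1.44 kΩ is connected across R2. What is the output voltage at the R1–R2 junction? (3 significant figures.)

V_out ≈ 4.36 V

R2 ‖ R_L = (1.72 × 1.44)/(1.72 + 1.44) = 0.7838 kΩ.
Now apply the divider: V_out = 15.7 × 0.2776 = 4.358 V.
(Unloaded it would be 7.18 V; the load pulls it down.)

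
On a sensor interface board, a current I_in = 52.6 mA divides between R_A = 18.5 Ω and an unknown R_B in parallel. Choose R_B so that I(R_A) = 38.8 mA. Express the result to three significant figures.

R_B ≈ 52.0 Ω

In a two-way split, I_A/I_in = R_B/(R_A + R_B).
With f = 0.7376, R_B = R_A · f/(1−f) = 18.5 × 2.812 = 52.01 Ω.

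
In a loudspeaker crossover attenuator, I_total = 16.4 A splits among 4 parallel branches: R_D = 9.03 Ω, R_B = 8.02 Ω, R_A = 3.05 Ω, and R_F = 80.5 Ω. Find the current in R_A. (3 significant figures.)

I ≈ 9.34 A

ΣG = 1/9.03 + 1/8.02 + 1/3.05 + 1/80.5 = 0.5757.
By the current-divider rule, I = I_total · G_k/ΣG = 16.4 × 0.5695 = 9.340 A.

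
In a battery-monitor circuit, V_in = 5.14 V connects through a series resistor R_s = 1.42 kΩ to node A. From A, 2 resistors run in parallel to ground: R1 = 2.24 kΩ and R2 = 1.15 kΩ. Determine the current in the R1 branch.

Parallel bank: R_p = 1/(1/2.24 + 1/1.15) = 0.7599 kΩ.
Node voltage V_A = V_in · R_p/(R_s + R_p) = 5.14 × 0.3486 = 1.792 V.
I(R1) = V_A / R1 = 1.792/2.24 = 0.7999 mA.

I ≈ 0.800 mA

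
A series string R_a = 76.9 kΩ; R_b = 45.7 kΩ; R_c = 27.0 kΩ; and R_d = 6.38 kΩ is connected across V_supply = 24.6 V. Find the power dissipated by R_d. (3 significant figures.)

Series current I = V_supply/ΣR = 24.6/156.0 = 0.1577 mA.
P(R_d) = I²·R_d = (0.1577)² × 6.38 = 0.1587 mW.

P ≈ 0.159 mW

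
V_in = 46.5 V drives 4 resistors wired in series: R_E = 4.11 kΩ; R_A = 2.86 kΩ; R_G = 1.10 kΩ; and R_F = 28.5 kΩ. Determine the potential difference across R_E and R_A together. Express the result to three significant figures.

V ≈ 8.86 V

ΣR = 4.11 + 2.86 + 1.10 + 28.5 = 36.57 kΩ.
R_{R_E..R_A} = 4.11 + 2.86 = 6.970 kΩ.
By the voltage-divider rule, V = 46.5 × 6.970/36.57 = 8.863 V.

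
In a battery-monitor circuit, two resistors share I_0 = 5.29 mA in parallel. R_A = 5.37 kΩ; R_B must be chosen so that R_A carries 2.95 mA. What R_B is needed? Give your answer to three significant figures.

R_B ≈ 6.77 kΩ

In a two-way split, I_A/I_0 = R_B/(R_A + R_B).
2.95/5.29 = R_B/(R_A + R_B) → R_B = R_A · (0.5577)/(1 − 0.5577) = 5.37 × 1.261 = 6.770 kΩ.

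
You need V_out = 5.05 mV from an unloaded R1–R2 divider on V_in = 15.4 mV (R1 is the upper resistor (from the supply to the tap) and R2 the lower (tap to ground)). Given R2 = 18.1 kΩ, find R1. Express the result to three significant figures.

The divider ratio is R2/(R1+R2) = 5.05/15.4 = 0.3279.
So R1 = R2 · (V_in/V_out − 1) = 18.1 × (15.4/5.05 − 1) = 18.1 × 2.050 = 37.10 kΩ.

R1 ≈ 37.1 kΩ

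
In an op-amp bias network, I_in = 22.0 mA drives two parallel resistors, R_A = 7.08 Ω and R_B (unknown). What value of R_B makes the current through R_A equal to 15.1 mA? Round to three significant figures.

Two-branch current divider: I_A = I_in · R_B/(R_A + R_B).
With f = 0.6864, R_B = R_A · f/(1−f) = 7.08 × 2.188 = 15.49 Ω.

R_B ≈ 15.5 Ω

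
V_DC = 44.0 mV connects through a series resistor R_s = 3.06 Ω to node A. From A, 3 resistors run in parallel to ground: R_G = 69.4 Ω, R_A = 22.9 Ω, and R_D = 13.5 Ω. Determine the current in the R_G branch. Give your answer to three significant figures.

I ≈ 0.451 mA

Combine the parallel branches: R_p = (1/69.4 + 1/22.9 + 1/13.5)⁻¹ = 7.567 Ω.
V_A = 44.0 × 7.567/10.63 = 31.33 mV.
Branch current I = V_A/R_G = 31.33/69.4 = 0.4514 mA.
(Equivalently: I_total = 4.140 mA, then current-divider fraction G_k/ΣG = 0.1090.)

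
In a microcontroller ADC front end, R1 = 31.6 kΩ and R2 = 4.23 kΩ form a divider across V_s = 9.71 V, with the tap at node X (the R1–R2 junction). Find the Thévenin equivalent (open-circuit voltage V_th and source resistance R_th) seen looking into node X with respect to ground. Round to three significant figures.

V_th ≈ 1.15 V, R_th ≈ 3.73 kΩ

V_th is the unloaded tap voltage: V_s · R2/(R1+R2) = 9.71 × 0.1181 = 1.146 V.
Zeroing V_s shorts the top of R1 to ground, so R_th = R1 ‖ R2 = 3.731 kΩ.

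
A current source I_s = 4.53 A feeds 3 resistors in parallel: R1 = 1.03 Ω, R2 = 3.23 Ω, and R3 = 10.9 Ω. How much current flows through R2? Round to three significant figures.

I ≈ 1.02 A

ΣG = 1/1.03 + 1/3.23 + 1/10.9 = 1.372.
R2 takes the fraction G_k/ΣG = 0.3096/1.372 = 0.2256, so I = 4.53 × 0.2256 = 1.022 A.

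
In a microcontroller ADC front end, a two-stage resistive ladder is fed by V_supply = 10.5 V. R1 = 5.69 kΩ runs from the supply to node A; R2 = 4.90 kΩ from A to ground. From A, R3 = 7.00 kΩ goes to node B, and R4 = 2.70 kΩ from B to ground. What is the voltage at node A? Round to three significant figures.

Node A sees R2 in parallel with the series input of stage 2, R3 + R4 = 9.700 kΩ.
R2 ‖ (R3+R4) = 3.255 kΩ.
V_A = 10.5 × 3.255/(5.69 + 3.255) = 3.821 V.

V_A ≈ 3.82 V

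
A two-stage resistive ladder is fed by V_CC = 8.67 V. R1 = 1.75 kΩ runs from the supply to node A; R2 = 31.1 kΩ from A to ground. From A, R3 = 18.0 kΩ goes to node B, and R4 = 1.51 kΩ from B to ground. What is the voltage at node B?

V_B ≈ 0.586 V

The second stage (R3 + R4 = 19.51 kΩ) loads node A in parallel with R2.
Effective lower resistance at A: R2 ‖ 19.51 = 11.99 kΩ.
V_A = 8.67 × 11.99/(1.75 + 11.99) = 7.566 V.
V_B = V_A × 0.07740 = 0.5856 V.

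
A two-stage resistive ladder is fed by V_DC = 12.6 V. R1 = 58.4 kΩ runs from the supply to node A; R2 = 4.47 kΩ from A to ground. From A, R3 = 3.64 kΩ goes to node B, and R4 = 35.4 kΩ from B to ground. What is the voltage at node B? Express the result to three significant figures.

V_B ≈ 0.734 V

The second stage (R3 + R4 = 39.04 kΩ) loads node A in parallel with R2.
Effective lower resistance at A: R2 ‖ 39.04 = 4.011 kΩ.
So V_A = 12.6 × 0.06426 = 0.8097 V.
V_B = V_A × 0.9068 = 0.7342 V.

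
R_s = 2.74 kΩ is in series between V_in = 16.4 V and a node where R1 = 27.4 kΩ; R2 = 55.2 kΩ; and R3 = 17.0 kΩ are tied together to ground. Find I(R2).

I ≈ 0.227 mA

Combine the parallel branches: R_p = (1/27.4 + 1/55.2 + 1/17.0)⁻¹ = 8.816 kΩ.
V_A = 16.4 × 8.816/11.56 = 12.51 V.
Branch current I = V_A/R2 = 12.51/55.2 = 0.2267 mA.
(Check via current divider: I_total = 1.419 mA; share G_k/ΣG = 0.1597 → same result.)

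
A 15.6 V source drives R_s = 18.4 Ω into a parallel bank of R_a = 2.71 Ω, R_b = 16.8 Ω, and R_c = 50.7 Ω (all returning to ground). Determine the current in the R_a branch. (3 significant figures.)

Combine the parallel branches: R_p = (1/2.71 + 1/16.8 + 1/50.7)⁻¹ = 2.231 Ω.
V_A = 15.6 × 2.231/20.63 = 1.687 V.
Branch current I = V_A/R_a = 1.687/2.71 = 0.6225 A.
(Equivalently: I_total = 0.7561 A, then current-divider fraction G_k/ΣG = 0.8232.)

I ≈ 0.622 A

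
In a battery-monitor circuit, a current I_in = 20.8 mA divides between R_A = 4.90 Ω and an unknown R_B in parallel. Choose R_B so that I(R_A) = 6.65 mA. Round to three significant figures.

The fraction through R_A equals R_B/(R_A+R_B).
With f = 0.3197, R_B = R_A · f/(1−f) = 4.90 × 0.4700 = 2.303 Ω.

R_B ≈ 2.30 Ω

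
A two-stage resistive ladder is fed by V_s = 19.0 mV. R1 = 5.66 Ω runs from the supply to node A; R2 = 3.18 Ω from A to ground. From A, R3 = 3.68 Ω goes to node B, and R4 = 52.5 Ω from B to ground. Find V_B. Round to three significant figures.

The second stage (R3 + R4 = 56.18 Ω) loads node A in parallel with R2.
R2 ‖ (R3+R4) = 3.010 Ω.
First divider: V_A = V_s · 3.010/(5.66 + 3.010) = 6.596 mV.
Then the unloaded second divider: V_B = V_A × R4/(R3+R4) = 6.596 × 0.9345 = 6.164 mV.

V_B ≈ 6.16 mV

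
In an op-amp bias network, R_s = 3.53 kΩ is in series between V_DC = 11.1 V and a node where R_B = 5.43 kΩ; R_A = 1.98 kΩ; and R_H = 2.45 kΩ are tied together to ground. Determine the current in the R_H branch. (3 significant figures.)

Combine the parallel branches: R_p = (1/5.43 + 1/1.98 + 1/2.45)⁻¹ = 0.9113 kΩ.
V_A by voltage divider: V_A = 11.1 × 0.9113/(3.53 + 0.9113) = 2.278 V.
Branch current I = V_A/R_H = 2.278/2.45 = 0.9296 mA.

I ≈ 0.930 mA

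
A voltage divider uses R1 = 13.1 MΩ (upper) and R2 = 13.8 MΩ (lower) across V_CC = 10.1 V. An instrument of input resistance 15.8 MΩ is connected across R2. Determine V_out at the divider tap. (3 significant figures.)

First combine the lower leg with the load: R2 ‖ R_L = 7.366 MΩ.
Voltage divider with the loaded lower leg: V_out = 10.1 × 7.366/(13.1 + 7.366) = 10.1 × 0.3599 = 3.635 V.

V_out ≈ 3.64 V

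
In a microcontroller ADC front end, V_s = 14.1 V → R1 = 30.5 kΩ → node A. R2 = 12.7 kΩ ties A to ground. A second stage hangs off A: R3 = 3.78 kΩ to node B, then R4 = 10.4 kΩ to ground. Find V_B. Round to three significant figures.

Looking into the second stage from A: R3 + R4 = 14.18 kΩ appears in parallel with R2.
Effective lower resistance at A: R2 ‖ 14.18 = 6.700 kΩ.
V_A = 14.1 × 6.700/(30.5 + 6.700) = 2.539 V.
Then the unloaded second divider: V_B = V_A × R4/(R3+R4) = 2.539 × 0.7334 = 1.862 V.

V_B ≈ 1.86 V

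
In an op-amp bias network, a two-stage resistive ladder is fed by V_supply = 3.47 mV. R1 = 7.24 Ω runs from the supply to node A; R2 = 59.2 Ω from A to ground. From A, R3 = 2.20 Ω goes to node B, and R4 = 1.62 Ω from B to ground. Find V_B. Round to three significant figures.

The second stage (R3 + R4 = 3.820 Ω) loads node A in parallel with R2.
R2 ‖ (R3+R4) = 3.588 Ω.
First divider: V_A = V_supply · 3.588/(7.24 + 3.588) = 1.150 mV.
Stage 2 is unloaded, so V_B = V_A · R4/(R3+R4) = 1.150 × 1.62/3.820 = 0.4877 mV.

V_B ≈ 0.488 mV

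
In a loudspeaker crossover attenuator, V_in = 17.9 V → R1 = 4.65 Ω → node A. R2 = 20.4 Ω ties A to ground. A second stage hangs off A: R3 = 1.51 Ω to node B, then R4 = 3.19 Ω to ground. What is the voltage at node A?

V_A ≈ 8.07 V

Looking into the second stage from A: R3 + R4 = 4.700 Ω appears in parallel with R2.
Effective lower resistance at A: R2 ‖ 4.700 = 3.820 Ω.
So V_A = 17.9 × 0.4510 = 8.073 V.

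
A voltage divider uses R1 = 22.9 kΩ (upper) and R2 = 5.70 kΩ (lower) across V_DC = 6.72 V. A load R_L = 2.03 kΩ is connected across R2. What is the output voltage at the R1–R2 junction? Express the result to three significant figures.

First combine the lower leg with the load: R2 ‖ R_L = 1.497 kΩ.
Now apply the divider: V_out = 6.72 × 0.06136 = 0.4123 V.
(Unloaded it would be 1.34 V; the load pulls it down.)

V_out ≈ 0.412 V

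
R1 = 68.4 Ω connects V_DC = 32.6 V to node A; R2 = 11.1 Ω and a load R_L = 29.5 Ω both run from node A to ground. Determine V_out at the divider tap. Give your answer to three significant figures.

R2 ‖ R_L = (11.1 × 29.5)/(11.1 + 29.5) = 8.065 Ω.
Voltage divider with the loaded lower leg: V_out = 32.6 × 8.065/(68.4 + 8.065) = 32.6 × 0.1055 = 3.439 V.
(Unloaded it would be 4.55 V; the load pulls it down.)

V_out ≈ 3.44 V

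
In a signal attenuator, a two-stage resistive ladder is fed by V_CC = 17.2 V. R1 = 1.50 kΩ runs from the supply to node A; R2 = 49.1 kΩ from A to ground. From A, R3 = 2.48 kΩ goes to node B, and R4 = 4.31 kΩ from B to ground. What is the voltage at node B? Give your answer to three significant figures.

V_B ≈ 8.72 V

Looking into the second stage from A: R3 + R4 = 6.790 kΩ appears in parallel with R2.
Effective lower resistance at A: R2 ‖ 6.790 = 5.965 kΩ.
So V_A = 17.2 × 0.7991 = 13.74 V.
Then the unloaded second divider: V_B = V_A × R4/(R3+R4) = 13.74 × 0.6348 = 8.724 V.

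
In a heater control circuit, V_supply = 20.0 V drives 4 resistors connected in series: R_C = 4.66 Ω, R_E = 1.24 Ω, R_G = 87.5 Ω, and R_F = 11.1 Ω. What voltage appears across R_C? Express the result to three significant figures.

ΣR = 4.66 + 1.24 + 87.5 + 11.1 = 104.5 Ω.
Voltage divider: V = V_supply · (4.660 / 104.5) = 20.0 × 0.04459 = 0.8919 V.

V ≈ 0.892 V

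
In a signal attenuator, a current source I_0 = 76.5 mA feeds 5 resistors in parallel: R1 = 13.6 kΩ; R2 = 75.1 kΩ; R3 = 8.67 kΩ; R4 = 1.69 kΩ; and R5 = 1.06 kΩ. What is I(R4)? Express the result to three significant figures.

Total conductance ΣG = 1/13.6 + 1/75.1 + 1/8.67 + 1/1.69 + 1/1.06 = 1.737 (units of 1/kΩ).
Current divider: I(R4) = I_0 · G_k/ΣG = 76.5 × (0.5917/1.737) = 76.5 × 0.3406 = 26.06 mA.

I ≈ 26.1 mA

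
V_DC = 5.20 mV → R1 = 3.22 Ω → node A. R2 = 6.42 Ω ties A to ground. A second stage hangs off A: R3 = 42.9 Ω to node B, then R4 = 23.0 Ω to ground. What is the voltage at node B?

V_B ≈ 1.17 mV

Node A sees R2 in parallel with the series input of stage 2, R3 + R4 = 65.90 Ω.
Effective lower resistance at A: R2 ‖ 65.90 = 5.850 Ω.
First divider: V_A = V_DC · 5.850/(3.22 + 5.850) = 3.354 mV.
Stage 2 is unloaded, so V_B = V_A · R4/(R3+R4) = 3.354 × 23.0/65.90 = 1.171 mV.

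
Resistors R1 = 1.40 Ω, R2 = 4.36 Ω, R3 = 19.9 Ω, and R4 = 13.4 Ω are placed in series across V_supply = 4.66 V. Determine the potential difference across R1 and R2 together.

V ≈ 0.687 V

ΣR = 1.40 + 4.36 + 19.9 + 13.4 = 39.06 Ω.
R_{R1..R2} = 1.40 + 4.36 = 5.760 Ω.
V = V_supply · R/ΣR = 4.66 × 0.1475 = 0.6872 V.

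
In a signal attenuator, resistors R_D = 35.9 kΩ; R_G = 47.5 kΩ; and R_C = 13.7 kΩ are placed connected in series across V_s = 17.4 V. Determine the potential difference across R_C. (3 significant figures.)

Total series resistance ΣR = 35.9 + 47.5 + 13.7 = 97.10 kΩ.
Voltage divider: V = V_s · (13.70 / 97.10) = 17.4 × 0.1411 = 2.455 V.

V ≈ 2.45 V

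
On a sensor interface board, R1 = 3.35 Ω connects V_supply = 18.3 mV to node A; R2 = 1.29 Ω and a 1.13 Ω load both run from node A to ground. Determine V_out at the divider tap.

V_out ≈ 2.79 mV

First combine the lower leg with the load: R2 ‖ R_L = 0.6024 Ω.
Then V_out = V_supply · R2'/(R1 + R2') = 18.3 × 0.6024/3.952 = 2.789 mV.
(Unloaded it would be 5.09 mV; the load pulls it down.)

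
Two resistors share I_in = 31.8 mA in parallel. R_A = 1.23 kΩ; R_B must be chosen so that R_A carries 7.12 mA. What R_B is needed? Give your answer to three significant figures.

R_B ≈ 0.355 kΩ

Two-branch current divider: I_A = I_in · R_B/(R_A + R_B).
With f = 0.2239, R_B = R_A · f/(1−f) = 1.23 × 0.2885 = 0.3548 kΩ.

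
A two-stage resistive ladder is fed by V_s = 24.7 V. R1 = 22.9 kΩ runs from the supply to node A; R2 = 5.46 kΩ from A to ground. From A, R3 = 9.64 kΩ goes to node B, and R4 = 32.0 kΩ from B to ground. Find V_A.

V_A ≈ 4.30 V

Looking into the second stage from A: R3 + R4 = 41.64 kΩ appears in parallel with R2.
Effective lower resistance at A: R2 ‖ 41.64 = 4.827 kΩ.
So V_A = 24.7 × 0.1741 = 4.300 V.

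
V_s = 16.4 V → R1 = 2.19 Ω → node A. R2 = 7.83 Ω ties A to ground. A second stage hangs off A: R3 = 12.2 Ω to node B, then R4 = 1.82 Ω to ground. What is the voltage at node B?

V_B ≈ 1.48 V

Looking into the second stage from A: R3 + R4 = 14.02 Ω appears in parallel with R2.
R2 ‖ (R3+R4) = 5.024 Ω.
V_A = 16.4 × 5.024/(2.19 + 5.024) = 11.42 V.
Stage 2 is unloaded, so V_B = V_A · R4/(R3+R4) = 11.42 × 1.82/14.02 = 1.483 V.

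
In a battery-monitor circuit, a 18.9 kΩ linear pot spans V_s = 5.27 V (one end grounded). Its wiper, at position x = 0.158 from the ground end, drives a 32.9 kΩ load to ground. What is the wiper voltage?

The pot divides into 15.91 kΩ above the wiper and 2.986 kΩ below.
R_L loads the lower segment: effective lower R = 2.738 kΩ.
Then V_out = V_s · 2.738/(15.91 + 2.738) = 0.7735 V.
(Unloaded: V_out = x·V_s = 0.833 V.)

V_out ≈ 0.774 V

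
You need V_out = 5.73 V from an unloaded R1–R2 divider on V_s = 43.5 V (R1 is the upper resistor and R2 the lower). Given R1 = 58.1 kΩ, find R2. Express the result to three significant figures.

V_out/V_s = R2/(R1+R2) = 0.1317.
R2 = R1 · 0.1317/(1 − 0.1317) = 8.814 kΩ.

R2 ≈ 8.81 kΩ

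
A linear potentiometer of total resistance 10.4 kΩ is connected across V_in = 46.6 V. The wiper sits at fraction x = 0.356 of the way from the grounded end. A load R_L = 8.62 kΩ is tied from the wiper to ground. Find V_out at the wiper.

V_out ≈ 13.0 V

Lower segment x·R_p = 3.702 kΩ; upper segment (1−x)·R_p = 6.698 kΩ.
(x·R_p) ‖ R_L = 2.590 kΩ.
V_out = 46.6 × 2.590/(6.698 + 2.590) = 13.00 V.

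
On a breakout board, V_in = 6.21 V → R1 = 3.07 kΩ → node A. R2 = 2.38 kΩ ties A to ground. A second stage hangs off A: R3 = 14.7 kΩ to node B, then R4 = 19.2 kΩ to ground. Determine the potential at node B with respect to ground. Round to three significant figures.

V_B ≈ 1.48 V

Node A sees R2 in parallel with the series input of stage 2, R3 + R4 = 33.90 kΩ.
Effective lower resistance at A: R2 ‖ 33.90 = 2.224 kΩ.
So V_A = 6.21 × 0.4201 = 2.609 V.
Stage 2 is unloaded, so V_B = V_A · R4/(R3+R4) = 2.609 × 19.2/33.90 = 1.478 V.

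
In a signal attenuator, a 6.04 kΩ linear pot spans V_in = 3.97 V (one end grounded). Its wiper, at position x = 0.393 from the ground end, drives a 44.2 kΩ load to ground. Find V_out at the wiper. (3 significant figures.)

Split the track: R_lower = x·R_p = 2.374 kΩ, R_upper = (1−x)·R_p = 3.666 kΩ.
R_L loads the lower segment: effective lower R = 2.253 kΩ.
V_out = 3.97 × 2.253/(3.666 + 2.253) = 1.511 V.

V_out ≈ 1.51 V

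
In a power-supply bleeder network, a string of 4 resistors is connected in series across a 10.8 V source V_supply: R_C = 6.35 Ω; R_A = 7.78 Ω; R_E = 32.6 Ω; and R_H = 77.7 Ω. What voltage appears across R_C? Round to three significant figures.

Series total: ΣR = 6.35 + 7.78 + 32.6 + 77.7 = 124.4 Ω.
Voltage divider: V = V_supply · (6.350 / 124.4) = 10.8 × 0.05103 = 0.5512 V.

V ≈ 0.551 V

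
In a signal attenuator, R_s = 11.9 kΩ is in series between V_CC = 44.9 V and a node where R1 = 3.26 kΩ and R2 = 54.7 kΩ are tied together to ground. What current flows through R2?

I ≈ 0.169 mA

Equivalent of the parallel group: R_p = 3.077 kΩ.
V_A = 44.9 × 3.077/14.98 = 9.224 V.
Branch current I = V_A/R2 = 9.224/54.7 = 0.1686 mA.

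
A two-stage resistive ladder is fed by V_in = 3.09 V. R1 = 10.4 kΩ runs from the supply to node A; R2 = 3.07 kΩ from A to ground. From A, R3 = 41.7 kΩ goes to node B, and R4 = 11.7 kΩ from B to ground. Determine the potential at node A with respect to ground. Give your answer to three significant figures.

Looking into the second stage from A: R3 + R4 = 53.40 kΩ appears in parallel with R2.
Effective lower resistance at A: R2 ‖ 53.40 = 2.903 kΩ.
First divider: V_A = V_in · 2.903/(10.4 + 2.903) = 0.6743 V.

V_A ≈ 0.674 V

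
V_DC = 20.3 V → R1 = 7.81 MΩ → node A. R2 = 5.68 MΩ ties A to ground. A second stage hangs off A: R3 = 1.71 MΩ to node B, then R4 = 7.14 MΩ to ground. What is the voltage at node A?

Node A sees R2 in parallel with the series input of stage 2, R3 + R4 = 8.850 MΩ.
R2 ‖ (R3+R4) = 3.460 MΩ.
V_A = 20.3 × 3.460/(7.81 + 3.460) = 6.232 V.

V_A ≈ 6.23 V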